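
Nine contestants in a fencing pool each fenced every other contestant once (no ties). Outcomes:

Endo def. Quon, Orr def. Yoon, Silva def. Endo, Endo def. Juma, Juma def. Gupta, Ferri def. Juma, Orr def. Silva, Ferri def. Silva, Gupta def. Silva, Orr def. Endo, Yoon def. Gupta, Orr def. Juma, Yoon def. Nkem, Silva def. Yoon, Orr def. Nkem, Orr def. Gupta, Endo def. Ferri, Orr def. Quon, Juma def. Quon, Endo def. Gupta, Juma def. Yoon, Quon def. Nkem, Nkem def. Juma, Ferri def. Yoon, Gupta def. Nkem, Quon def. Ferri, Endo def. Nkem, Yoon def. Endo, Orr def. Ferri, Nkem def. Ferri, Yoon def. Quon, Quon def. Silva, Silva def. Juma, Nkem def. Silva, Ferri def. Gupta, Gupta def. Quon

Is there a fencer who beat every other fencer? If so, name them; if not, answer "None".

Orr has 8 wins out of 8 opponents — a perfect record.

Orr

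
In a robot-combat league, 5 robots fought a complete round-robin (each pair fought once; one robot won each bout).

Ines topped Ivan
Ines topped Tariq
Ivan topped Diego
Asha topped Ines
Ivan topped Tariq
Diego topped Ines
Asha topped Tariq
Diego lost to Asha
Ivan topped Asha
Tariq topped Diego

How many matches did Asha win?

3

Asha's results: beat Diego, Ines, Tariq; lost to Ivan.
That is 3 wins.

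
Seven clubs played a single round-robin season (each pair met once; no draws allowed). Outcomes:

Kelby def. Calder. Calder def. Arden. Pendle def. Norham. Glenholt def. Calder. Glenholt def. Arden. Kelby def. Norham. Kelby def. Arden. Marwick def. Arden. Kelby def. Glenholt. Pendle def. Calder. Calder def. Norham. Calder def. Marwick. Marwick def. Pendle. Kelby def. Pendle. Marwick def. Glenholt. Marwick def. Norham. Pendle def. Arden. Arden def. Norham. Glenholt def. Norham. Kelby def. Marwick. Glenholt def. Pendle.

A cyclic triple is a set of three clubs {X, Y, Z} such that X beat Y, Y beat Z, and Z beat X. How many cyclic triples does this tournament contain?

Win totals: Kelby 6, Glenholt 4, Pendle 3, Marwick 4, Calder 3, Norham 0, Arden 1.
A club with w wins dominates both others in C(w,2) triples; summing gives 15 + 6 + 3 + 6 + 3 + 0 + 0 = 33 transitive triples.
Total triples C(7,3) = 35, so cyclic triples = 35 − 33 = 2.

2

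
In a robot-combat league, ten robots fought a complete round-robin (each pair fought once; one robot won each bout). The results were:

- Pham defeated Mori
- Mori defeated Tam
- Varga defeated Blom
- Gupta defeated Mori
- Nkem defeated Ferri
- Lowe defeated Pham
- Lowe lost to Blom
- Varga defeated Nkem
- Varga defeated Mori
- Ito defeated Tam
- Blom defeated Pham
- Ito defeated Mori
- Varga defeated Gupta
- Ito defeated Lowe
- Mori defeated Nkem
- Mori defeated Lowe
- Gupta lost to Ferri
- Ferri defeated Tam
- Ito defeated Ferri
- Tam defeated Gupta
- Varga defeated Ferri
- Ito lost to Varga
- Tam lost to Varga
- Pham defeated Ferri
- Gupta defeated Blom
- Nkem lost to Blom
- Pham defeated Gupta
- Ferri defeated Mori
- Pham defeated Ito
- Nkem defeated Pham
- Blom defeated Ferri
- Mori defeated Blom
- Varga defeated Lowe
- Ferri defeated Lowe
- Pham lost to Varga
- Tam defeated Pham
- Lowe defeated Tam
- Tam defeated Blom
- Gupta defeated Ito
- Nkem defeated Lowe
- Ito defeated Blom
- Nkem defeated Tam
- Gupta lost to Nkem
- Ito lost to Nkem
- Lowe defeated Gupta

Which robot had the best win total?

Varga

Win totals: Lowe 3, Ferri 4, Pham 4, Gupta 3, Blom 4, Ito 5, Nkem 6, Mori 4, Tam 3, Varga 9.
Varga leads with 9 wins (next highest: 6).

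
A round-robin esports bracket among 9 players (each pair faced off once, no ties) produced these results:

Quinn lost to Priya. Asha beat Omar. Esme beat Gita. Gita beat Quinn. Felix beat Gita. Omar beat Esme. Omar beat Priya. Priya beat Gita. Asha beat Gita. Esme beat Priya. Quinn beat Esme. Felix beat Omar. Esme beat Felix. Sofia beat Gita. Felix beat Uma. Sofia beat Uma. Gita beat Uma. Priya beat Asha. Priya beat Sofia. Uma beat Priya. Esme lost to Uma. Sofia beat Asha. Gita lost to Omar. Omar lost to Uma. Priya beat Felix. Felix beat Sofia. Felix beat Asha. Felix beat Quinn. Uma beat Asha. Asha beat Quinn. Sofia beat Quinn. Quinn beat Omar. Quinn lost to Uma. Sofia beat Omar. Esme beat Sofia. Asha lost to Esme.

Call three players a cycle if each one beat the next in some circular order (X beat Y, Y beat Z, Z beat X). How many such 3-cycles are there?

Win totals: Asha 3, Omar 3, Uma 5, Priya 5, Quinn 2, Felix 6, Sofia 5, Gita 2, Esme 5.
A player with w wins dominates both others in C(w,2) triples; summing gives 3 + 3 + 10 + 10 + 1 + 15 + 10 + 1 + 10 = 63 transitive triples.
Total triples C(9,3) = 84, so cyclic triples = 84 − 63 = 21.

21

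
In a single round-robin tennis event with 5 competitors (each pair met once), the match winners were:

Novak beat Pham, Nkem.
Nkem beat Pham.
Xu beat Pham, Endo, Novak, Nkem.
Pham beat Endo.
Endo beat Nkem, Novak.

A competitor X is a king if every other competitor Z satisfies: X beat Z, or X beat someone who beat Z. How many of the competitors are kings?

Endo cannot reach Xu in two steps.
Pham cannot reach Xu in two steps.
Novak cannot reach Xu in two steps.
Nkem cannot reach Novak, Xu in two steps.
Xu reaches everyone (king).
Kings: Xu — 1.

1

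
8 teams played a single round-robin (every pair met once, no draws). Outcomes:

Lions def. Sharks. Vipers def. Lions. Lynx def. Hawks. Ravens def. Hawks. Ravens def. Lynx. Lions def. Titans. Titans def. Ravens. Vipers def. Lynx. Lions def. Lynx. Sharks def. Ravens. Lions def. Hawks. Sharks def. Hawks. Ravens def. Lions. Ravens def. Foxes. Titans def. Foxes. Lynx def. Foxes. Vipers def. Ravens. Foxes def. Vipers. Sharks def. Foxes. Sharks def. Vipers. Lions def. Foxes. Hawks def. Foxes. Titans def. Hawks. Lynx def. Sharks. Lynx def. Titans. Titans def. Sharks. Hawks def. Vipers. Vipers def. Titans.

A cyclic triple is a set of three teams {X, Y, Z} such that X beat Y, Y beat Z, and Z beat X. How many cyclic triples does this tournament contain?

15

Win totals: Titans 4, Sharks 4, Vipers 4, Foxes 1, Hawks 2, Lynx 4, Ravens 4, Lions 5.
A team with w wins dominates both others in C(w,2) triples; summing gives 6 + 6 + 6 + 0 + 1 + 6 + 6 + 10 = 41 transitive triples.
Total triples C(8,3) = 56, so cyclic triples = 56 − 41 = 15.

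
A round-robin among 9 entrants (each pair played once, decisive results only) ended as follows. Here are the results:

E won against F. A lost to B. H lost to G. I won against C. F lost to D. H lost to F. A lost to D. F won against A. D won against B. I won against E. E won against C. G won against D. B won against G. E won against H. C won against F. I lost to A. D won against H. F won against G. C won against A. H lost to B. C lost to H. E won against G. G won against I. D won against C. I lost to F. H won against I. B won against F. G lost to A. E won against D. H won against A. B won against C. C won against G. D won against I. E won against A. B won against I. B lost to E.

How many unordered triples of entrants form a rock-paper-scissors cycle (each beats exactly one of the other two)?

16

Win totals: A 2, B 6, C 3, D 6, E 7, F 4, G 3, H 3, I 2.
An entrant with w wins dominates both others in C(w,2) triples; summing gives 1 + 15 + 3 + 15 + 21 + 6 + 3 + 3 + 1 = 68 transitive triples.
Total triples C(9,3) = 84, so cyclic triples = 84 − 68 = 16.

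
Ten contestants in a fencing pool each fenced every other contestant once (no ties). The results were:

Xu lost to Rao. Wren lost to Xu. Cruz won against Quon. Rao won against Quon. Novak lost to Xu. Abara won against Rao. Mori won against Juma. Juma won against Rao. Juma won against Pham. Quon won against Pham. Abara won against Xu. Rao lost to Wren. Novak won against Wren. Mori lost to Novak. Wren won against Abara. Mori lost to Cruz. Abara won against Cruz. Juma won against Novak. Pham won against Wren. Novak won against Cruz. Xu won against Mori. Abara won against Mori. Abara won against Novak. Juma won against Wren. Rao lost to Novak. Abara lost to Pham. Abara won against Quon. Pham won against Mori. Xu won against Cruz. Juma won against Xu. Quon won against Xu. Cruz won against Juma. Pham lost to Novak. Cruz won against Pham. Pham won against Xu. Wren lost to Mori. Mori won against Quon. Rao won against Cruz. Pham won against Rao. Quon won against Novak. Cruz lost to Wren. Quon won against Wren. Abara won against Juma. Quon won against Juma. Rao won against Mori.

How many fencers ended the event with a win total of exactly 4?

3

Win totals: Wren 3, Pham 5, Xu 4, Rao 4, Mori 3, Cruz 4, Juma 5, Abara 7, Quon 5, Novak 5.
Exactly 4: Xu, Rao, Cruz — 3 fencers.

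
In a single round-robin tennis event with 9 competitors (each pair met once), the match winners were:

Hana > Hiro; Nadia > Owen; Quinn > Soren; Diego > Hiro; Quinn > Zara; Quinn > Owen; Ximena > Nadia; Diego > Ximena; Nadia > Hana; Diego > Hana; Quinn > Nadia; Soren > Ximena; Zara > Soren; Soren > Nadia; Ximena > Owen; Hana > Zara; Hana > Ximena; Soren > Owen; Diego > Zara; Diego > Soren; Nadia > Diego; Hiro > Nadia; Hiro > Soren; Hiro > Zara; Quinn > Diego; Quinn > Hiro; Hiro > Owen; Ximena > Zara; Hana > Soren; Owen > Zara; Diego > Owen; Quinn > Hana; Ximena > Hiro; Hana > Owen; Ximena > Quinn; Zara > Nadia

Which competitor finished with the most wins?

Win totals: Diego 6, Quinn 7, Owen 1, Ximena 5, Hana 5, Zara 2, Hiro 4, Nadia 3, Soren 3.
Quinn leads with 7 wins (next highest: 6).

Quinn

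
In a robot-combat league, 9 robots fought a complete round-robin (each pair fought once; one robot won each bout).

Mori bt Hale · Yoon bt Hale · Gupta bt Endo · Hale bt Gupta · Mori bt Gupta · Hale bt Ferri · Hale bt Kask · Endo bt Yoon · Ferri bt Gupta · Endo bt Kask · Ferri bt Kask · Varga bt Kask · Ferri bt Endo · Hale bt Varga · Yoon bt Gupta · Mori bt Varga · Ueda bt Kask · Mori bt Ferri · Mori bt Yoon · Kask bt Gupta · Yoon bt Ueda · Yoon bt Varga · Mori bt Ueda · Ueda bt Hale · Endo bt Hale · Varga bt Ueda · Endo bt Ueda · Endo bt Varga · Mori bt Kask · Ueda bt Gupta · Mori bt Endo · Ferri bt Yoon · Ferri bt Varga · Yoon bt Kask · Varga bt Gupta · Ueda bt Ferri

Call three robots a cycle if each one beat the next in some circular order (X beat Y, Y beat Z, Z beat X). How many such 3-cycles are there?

11

Win totals: Kask 1, Endo 5, Hale 4, Ferri 5, Varga 3, Gupta 1, Mori 8, Ueda 4, Yoon 5.
A robot with w wins dominates both others in C(w,2) triples; summing gives 0 + 10 + 6 + 10 + 3 + 0 + 28 + 6 + 10 = 73 transitive triples.
Total triples C(9,3) = 84, so cyclic triples = 84 − 73 = 11.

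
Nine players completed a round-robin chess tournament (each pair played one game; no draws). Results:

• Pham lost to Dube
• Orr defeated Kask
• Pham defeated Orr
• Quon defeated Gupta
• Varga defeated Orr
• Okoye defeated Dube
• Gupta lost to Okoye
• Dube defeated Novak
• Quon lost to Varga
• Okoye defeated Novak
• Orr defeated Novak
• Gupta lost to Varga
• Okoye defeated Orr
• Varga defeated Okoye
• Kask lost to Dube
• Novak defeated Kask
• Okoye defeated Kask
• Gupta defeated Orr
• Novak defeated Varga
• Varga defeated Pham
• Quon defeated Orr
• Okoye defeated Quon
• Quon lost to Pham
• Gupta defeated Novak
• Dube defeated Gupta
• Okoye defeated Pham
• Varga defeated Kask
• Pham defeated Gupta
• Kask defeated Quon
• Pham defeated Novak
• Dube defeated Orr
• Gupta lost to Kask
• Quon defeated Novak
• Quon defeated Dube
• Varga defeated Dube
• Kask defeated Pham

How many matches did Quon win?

Quon's results: beat Orr, Dube, Novak, Gupta; lost to Pham, Okoye, Kask, Varga.
That is 4 wins.

4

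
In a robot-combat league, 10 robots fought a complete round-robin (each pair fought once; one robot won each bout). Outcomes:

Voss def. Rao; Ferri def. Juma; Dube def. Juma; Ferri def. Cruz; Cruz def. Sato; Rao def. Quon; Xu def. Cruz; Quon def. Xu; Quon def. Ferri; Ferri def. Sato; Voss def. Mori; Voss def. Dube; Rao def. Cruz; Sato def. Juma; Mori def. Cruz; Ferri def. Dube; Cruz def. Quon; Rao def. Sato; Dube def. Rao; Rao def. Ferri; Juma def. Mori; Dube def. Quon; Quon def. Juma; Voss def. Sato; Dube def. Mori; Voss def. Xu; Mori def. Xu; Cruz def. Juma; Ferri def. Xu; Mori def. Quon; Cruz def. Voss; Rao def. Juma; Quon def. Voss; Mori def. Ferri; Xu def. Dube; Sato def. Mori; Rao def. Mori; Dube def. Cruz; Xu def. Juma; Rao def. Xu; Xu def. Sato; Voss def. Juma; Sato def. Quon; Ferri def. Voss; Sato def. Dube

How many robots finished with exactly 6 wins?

2

Win totals: Xu 4, Juma 1, Dube 5, Rao 7, Cruz 4, Voss 6, Mori 4, Sato 4, Ferri 6, Quon 4.
Exactly 6: Voss, Ferri — 2 robots.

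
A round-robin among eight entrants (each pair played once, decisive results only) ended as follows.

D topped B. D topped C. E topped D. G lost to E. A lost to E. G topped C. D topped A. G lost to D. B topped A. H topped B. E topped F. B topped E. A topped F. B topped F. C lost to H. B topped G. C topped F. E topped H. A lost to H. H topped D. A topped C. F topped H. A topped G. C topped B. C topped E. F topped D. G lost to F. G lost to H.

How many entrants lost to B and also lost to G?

0

B beat: A, E, F, G.
G beat: C.
No one was beaten by both.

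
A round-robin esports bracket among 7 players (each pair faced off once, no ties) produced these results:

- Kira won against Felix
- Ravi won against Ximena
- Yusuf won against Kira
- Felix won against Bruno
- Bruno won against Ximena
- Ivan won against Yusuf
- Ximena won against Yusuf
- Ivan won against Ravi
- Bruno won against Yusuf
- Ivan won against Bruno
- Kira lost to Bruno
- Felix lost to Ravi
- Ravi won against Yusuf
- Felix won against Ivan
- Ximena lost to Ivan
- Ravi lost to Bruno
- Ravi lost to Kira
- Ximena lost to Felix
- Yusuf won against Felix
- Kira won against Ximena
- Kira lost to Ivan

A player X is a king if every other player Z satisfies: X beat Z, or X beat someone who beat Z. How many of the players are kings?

5

Ivan reaches everyone (king).
Yusuf reaches everyone (king).
Ximena cannot reach Ivan, Bruno, Ravi in two steps.
Bruno cannot reach Ivan in two steps.
Felix reaches everyone (king).
Kira reaches everyone (king).
Ravi reaches everyone (king).
Kings: Ivan, Yusuf, Felix, Kira, Ravi — 5.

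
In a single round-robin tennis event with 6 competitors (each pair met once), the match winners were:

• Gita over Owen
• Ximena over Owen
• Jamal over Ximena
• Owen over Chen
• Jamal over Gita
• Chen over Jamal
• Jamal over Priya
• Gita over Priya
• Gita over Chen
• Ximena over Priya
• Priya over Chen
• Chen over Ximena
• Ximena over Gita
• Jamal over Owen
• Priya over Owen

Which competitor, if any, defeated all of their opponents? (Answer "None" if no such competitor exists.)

None

Highest win total is Jamal with 4 (out of 5 possible).
Jamal lost to Chen, so no competitor went undefeated.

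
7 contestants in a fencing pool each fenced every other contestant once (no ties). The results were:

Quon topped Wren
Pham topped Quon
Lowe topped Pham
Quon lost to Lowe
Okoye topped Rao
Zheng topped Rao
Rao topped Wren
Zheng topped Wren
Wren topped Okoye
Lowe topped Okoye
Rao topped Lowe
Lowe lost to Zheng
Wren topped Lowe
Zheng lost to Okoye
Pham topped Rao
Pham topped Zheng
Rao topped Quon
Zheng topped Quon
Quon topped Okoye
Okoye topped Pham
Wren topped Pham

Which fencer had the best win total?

Zheng

Win totals: Lowe 3, Pham 3, Okoye 3, Zheng 4, Quon 2, Rao 3, Wren 3.
Zheng leads with 4 wins (next highest: 3).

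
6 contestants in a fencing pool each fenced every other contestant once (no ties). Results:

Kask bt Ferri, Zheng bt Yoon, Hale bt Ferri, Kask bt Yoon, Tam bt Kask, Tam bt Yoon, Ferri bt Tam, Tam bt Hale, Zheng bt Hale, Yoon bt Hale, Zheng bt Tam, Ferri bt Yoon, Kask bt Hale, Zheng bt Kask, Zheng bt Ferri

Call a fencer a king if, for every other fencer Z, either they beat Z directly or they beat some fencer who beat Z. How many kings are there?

1

Zheng reaches everyone (king).
Yoon cannot reach Zheng, Tam, Kask in two steps.
Tam cannot reach Zheng in two steps.
Kask cannot reach Zheng in two steps.
Hale cannot reach Zheng, Kask in two steps.
Ferri cannot reach Zheng in two steps.
Kings: Zheng — 1.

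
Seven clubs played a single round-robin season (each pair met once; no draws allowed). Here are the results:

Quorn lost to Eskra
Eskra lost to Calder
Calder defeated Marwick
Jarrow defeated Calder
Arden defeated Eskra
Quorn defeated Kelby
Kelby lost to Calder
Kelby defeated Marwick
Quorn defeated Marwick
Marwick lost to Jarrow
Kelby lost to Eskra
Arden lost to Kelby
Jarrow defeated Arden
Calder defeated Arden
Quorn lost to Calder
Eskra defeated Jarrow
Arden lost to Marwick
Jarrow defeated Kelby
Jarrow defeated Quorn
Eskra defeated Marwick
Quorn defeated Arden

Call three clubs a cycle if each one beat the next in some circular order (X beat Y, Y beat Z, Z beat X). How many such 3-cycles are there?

5

Win totals: Kelby 2, Calder 5, Quorn 3, Jarrow 5, Arden 1, Marwick 1, Eskra 4.
A club with w wins dominates both others in C(w,2) triples; summing gives 1 + 10 + 3 + 10 + 0 + 0 + 6 = 30 transitive triples.
Total triples C(7,3) = 35, so cyclic triples = 35 − 30 = 5.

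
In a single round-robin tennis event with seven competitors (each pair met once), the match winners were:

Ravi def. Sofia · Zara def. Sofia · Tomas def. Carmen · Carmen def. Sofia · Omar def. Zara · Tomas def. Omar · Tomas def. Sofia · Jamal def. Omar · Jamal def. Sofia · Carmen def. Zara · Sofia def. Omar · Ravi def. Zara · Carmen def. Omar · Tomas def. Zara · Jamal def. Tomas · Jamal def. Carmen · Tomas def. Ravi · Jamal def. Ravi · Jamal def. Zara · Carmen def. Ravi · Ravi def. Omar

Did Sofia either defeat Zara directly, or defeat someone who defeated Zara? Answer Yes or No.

Sofia did not beat Zara directly.
Sofia beat Omar. Of those, Omar beat Zara.

Yes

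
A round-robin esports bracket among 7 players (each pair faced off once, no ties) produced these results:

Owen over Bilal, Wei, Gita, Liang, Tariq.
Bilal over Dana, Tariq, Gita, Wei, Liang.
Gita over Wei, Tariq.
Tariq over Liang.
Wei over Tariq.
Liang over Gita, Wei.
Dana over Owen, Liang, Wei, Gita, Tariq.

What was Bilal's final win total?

5

Bilal's results: beat Liang, Tariq, Gita, Dana, Wei; lost to Owen.
That is 5 wins.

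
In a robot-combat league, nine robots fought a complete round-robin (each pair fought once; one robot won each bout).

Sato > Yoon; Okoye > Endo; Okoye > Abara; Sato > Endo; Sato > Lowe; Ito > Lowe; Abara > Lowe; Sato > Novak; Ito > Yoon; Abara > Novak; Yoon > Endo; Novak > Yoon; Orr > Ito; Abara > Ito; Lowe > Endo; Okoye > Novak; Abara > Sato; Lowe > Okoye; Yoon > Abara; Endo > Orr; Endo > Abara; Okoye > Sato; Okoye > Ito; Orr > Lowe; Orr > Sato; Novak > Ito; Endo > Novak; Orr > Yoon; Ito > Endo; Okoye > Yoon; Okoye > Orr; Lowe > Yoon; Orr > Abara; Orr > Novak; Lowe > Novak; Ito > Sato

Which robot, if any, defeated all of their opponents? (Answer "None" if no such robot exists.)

Highest win total is Okoye with 7 (out of 8 possible).
Okoye lost to Lowe, so no robot went undefeated.

None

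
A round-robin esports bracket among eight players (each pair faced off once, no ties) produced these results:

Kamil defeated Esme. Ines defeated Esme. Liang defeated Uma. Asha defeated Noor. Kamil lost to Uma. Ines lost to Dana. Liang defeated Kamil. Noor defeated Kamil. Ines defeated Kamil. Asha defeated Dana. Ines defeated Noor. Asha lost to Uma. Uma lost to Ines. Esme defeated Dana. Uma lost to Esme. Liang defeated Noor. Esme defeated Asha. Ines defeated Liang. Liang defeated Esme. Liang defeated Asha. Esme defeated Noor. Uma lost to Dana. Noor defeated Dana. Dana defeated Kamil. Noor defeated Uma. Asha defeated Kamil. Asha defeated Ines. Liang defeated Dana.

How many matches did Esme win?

Esme's results: beat Dana, Noor, Uma, Asha; lost to Ines, Liang, Kamil.
That is 4 wins.

4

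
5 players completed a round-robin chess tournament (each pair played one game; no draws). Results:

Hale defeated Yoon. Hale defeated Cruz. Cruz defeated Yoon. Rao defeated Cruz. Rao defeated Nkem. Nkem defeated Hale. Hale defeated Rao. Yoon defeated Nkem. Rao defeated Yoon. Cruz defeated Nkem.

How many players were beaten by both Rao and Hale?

Rao beat: Nkem, Yoon, Cruz.
Hale beat: Rao, Yoon, Cruz.
Both beat: Yoon, Cruz — 2.

2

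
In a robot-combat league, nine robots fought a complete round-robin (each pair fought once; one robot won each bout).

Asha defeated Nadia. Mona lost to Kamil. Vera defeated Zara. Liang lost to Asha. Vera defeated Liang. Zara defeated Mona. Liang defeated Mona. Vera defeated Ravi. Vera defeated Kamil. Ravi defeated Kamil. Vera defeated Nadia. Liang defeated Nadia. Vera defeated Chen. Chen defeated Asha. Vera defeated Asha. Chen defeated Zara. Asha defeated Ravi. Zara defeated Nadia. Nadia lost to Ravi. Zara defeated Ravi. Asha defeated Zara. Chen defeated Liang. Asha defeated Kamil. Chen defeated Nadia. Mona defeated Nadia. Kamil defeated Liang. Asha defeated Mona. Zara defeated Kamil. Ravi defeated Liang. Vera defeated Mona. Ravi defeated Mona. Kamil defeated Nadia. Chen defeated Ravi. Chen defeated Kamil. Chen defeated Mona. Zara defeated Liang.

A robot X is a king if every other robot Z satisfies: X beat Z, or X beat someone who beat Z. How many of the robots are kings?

Asha cannot reach Chen, Vera in two steps.
Zara cannot reach Asha, Chen, Vera in two steps.
Ravi cannot reach Asha, Zara, Chen, Vera in two steps.
Mona cannot reach Asha, Zara, Ravi, Chen, Vera, Liang, Kamil in two steps.
Chen cannot reach Vera in two steps.
Vera reaches everyone (king).
Nadia cannot reach Asha, Zara, Ravi, Mona, Chen, Vera, Liang, Kamil in two steps.
Liang cannot reach Asha, Zara, Ravi, Chen, Vera, Kamil in two steps.
Kamil cannot reach Asha, Zara, Ravi, Chen, Vera in two steps.
Kings: Vera — 1.

1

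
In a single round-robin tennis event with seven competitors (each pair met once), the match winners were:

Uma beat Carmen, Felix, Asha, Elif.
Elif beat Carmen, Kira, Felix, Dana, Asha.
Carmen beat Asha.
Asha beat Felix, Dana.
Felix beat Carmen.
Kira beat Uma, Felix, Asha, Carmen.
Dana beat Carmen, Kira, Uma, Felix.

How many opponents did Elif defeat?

5

Elif's results: beat Kira, Felix, Dana, Carmen, Asha; lost to Uma.
That is 5 wins.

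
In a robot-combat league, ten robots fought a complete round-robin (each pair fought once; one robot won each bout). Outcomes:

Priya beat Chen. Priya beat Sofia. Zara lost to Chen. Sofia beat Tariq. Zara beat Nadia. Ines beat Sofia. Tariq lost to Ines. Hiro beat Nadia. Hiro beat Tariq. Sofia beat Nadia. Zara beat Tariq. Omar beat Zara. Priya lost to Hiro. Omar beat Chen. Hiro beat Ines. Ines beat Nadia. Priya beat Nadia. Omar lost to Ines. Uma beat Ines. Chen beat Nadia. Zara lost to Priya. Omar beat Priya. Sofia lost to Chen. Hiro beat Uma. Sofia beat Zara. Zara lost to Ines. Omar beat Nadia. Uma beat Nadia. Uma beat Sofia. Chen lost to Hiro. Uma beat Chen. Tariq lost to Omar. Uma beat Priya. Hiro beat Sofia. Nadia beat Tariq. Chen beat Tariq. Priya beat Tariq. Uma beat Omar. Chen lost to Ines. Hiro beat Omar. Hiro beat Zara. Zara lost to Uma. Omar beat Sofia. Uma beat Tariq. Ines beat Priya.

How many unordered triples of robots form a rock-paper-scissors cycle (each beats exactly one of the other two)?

Win totals: Chen 4, Ines 7, Hiro 9, Uma 8, Nadia 1, Zara 2, Priya 5, Sofia 3, Tariq 0, Omar 6.
A robot with w wins dominates both others in C(w,2) triples; summing gives 6 + 21 + 36 + 28 + 0 + 1 + 10 + 3 + 0 + 15 = 120 transitive triples.
Total triples C(10,3) = 120, so cyclic triples = 120 − 120 = 0.

0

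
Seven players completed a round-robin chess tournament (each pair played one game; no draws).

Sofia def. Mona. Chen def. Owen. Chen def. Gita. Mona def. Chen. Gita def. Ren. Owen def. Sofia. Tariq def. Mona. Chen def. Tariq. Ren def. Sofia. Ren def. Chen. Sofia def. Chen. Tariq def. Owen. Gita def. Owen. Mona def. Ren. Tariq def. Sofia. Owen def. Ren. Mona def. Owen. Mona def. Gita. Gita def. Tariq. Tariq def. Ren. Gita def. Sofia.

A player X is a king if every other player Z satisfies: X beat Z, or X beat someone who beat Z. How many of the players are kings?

6

Owen cannot reach Tariq, Gita in two steps.
Chen reaches everyone (king).
Tariq reaches everyone (king).
Sofia reaches everyone (king).
Gita reaches everyone (king).
Mona reaches everyone (king).
Ren reaches everyone (king).
Kings: Chen, Tariq, Sofia, Gita, Mona, Ren — 6.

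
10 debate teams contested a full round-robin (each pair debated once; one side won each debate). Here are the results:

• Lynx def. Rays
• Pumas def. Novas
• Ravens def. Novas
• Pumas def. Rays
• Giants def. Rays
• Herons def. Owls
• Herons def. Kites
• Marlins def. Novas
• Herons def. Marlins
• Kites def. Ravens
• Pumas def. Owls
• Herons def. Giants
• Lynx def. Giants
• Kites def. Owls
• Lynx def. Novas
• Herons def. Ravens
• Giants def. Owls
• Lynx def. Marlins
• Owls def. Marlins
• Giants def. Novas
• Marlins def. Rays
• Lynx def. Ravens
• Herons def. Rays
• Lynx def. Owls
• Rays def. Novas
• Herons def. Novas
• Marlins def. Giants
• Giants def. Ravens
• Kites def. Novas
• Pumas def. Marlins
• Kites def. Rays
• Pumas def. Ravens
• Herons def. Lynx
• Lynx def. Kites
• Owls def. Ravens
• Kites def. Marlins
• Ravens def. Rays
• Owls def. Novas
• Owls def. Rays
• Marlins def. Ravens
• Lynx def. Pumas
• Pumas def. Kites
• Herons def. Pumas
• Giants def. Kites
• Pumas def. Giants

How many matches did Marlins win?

Marlins' results: beat Ravens, Novas, Giants, Rays; lost to Pumas, Kites, Owls, Herons, Lynx.
That is 4 wins.

4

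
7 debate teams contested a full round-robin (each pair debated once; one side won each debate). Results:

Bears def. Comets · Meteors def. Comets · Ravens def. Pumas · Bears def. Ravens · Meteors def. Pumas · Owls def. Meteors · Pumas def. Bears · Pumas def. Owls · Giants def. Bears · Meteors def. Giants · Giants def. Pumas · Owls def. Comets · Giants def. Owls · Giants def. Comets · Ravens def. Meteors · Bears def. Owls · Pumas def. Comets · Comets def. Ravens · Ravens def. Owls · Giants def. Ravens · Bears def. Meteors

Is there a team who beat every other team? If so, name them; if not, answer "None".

None

Highest win total is Giants with 5 (out of 6 possible).
Giants lost to Meteors, so no team went undefeated.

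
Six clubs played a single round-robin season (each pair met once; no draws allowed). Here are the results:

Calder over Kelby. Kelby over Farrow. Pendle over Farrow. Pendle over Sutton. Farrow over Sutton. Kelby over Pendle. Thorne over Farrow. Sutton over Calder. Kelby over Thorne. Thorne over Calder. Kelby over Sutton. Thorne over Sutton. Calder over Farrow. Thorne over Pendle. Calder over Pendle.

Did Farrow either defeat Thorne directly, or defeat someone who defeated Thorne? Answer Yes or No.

Farrow did not beat Thorne directly.
Farrow beat Sutton, but each of them lost to Thorne. No two-step path.

No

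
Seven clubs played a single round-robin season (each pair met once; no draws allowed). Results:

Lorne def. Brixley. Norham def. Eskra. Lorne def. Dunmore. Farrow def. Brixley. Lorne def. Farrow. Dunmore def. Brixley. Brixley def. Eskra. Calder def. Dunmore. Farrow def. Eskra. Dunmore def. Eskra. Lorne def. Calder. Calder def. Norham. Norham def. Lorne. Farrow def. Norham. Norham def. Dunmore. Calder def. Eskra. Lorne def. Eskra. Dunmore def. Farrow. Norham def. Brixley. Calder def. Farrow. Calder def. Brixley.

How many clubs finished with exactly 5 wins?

2

Win totals: Eskra 0, Calder 5, Lorne 5, Brixley 1, Norham 4, Dunmore 3, Farrow 3.
Exactly 5: Calder, Lorne — 2 clubs.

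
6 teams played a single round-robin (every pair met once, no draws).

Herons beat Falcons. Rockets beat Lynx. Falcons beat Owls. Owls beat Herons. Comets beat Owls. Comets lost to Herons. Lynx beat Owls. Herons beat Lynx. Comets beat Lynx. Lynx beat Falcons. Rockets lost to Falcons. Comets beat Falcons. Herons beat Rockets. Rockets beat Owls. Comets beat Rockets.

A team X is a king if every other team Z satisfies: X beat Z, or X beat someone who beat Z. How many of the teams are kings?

3

Owls reaches everyone (king).
Falcons cannot reach Comets in two steps.
Herons reaches everyone (king).
Comets reaches everyone (king).
Lynx cannot reach Comets in two steps.
Rockets cannot reach Comets in two steps.
Kings: Owls, Herons, Comets — 3.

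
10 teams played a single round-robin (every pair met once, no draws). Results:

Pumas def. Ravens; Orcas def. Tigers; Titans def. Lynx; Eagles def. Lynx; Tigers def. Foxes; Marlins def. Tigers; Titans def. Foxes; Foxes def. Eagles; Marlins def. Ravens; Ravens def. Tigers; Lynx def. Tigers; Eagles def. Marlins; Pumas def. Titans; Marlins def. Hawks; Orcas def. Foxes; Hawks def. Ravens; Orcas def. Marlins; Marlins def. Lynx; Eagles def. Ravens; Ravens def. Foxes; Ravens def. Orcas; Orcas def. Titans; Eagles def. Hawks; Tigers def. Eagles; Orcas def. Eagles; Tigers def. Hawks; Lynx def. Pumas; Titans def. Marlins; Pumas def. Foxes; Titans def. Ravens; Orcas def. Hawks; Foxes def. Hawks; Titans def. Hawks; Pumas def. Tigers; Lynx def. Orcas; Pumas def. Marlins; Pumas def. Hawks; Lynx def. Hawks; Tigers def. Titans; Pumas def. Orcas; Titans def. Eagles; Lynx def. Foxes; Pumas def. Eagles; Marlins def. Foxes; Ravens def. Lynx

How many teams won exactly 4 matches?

3

Win totals: Lynx 5, Titans 6, Tigers 4, Ravens 4, Pumas 8, Eagles 4, Marlins 5, Foxes 2, Orcas 6, Hawks 1.
Exactly 4: Tigers, Ravens, Eagles — 3 teams.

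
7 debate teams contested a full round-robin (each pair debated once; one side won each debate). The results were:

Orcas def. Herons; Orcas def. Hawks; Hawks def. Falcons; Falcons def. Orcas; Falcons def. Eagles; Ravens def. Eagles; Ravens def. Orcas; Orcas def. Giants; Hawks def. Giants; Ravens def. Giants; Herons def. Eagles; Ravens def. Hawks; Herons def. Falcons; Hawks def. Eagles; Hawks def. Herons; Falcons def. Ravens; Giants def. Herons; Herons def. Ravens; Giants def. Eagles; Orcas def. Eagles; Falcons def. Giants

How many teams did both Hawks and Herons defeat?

Hawks beat: Falcons, Giants, Herons, Eagles.
Herons beat: Falcons, Ravens, Eagles.
Both beat: Falcons, Eagles — 2.

2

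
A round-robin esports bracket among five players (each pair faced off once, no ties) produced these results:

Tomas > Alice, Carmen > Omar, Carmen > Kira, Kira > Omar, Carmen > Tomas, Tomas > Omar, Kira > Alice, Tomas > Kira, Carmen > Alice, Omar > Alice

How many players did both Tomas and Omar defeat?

1

Tomas beat: Alice, Omar, Kira.
Omar beat: Alice.
Both beat: Alice — 1.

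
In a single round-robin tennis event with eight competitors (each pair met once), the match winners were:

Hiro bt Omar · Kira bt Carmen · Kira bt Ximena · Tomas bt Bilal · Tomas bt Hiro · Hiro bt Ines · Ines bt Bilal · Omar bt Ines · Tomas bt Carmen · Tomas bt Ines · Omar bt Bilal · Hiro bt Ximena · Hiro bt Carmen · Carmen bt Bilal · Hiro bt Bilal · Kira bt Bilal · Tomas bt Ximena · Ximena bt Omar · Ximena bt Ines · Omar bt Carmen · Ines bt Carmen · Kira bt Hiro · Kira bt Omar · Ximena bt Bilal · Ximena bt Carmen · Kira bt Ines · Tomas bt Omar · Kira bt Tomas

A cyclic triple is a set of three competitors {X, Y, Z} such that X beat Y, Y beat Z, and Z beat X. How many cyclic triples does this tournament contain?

Win totals: Bilal 0, Kira 7, Carmen 1, Tomas 6, Ines 2, Omar 3, Ximena 4, Hiro 5.
A competitor with w wins dominates both others in C(w,2) triples; summing gives 0 + 21 + 0 + 15 + 1 + 3 + 6 + 10 = 56 transitive triples.
Total triples C(8,3) = 56, so cyclic triples = 56 − 56 = 0.

0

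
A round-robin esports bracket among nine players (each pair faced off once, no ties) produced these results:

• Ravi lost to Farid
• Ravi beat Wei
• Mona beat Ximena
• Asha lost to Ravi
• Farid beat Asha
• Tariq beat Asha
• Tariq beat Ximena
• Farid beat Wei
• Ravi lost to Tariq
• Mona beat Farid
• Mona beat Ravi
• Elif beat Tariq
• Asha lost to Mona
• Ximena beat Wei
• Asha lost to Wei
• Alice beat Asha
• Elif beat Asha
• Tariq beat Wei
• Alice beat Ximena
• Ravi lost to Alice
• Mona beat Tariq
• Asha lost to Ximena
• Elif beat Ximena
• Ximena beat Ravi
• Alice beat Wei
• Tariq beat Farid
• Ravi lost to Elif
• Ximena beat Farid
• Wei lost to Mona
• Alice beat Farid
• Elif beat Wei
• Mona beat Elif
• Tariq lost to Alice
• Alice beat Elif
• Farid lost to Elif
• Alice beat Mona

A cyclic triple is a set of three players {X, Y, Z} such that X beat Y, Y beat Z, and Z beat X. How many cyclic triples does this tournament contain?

0

Win totals: Alice 8, Wei 1, Ravi 2, Asha 0, Farid 3, Elif 6, Mona 7, Tariq 5, Ximena 4.
A player with w wins dominates both others in C(w,2) triples; summing gives 28 + 0 + 1 + 0 + 3 + 15 + 21 + 10 + 6 = 84 transitive triples.
Total triples C(9,3) = 84, so cyclic triples = 84 − 84 = 0.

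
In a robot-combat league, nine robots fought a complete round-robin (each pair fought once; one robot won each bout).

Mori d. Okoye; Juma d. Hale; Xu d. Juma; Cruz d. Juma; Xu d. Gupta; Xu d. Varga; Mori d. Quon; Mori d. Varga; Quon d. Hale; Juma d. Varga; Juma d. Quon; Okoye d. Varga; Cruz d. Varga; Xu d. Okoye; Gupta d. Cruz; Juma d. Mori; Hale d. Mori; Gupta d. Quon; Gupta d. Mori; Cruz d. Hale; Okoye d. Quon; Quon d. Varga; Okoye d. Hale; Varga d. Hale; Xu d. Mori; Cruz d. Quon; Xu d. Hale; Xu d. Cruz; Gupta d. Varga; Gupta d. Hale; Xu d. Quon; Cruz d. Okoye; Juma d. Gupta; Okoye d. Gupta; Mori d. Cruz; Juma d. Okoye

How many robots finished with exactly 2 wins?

Win totals: Xu 8, Gupta 5, Hale 1, Varga 1, Juma 6, Okoye 4, Quon 2, Mori 4, Cruz 5.
Exactly 2: Quon — 1 robot.

1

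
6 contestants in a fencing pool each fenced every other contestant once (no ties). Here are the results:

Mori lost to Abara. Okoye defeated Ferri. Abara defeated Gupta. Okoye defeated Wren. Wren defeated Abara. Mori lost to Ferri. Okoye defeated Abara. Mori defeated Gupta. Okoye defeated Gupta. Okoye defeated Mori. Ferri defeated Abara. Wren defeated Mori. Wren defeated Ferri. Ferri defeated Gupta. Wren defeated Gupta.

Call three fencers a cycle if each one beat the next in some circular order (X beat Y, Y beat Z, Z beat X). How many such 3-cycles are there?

0

Win totals: Wren 4, Abara 2, Ferri 3, Mori 1, Gupta 0, Okoye 5.
A fencer with w wins dominates both others in C(w,2) triples; summing gives 6 + 1 + 3 + 0 + 0 + 10 = 20 transitive triples.
Total triples C(6,3) = 20, so cyclic triples = 20 − 20 = 0.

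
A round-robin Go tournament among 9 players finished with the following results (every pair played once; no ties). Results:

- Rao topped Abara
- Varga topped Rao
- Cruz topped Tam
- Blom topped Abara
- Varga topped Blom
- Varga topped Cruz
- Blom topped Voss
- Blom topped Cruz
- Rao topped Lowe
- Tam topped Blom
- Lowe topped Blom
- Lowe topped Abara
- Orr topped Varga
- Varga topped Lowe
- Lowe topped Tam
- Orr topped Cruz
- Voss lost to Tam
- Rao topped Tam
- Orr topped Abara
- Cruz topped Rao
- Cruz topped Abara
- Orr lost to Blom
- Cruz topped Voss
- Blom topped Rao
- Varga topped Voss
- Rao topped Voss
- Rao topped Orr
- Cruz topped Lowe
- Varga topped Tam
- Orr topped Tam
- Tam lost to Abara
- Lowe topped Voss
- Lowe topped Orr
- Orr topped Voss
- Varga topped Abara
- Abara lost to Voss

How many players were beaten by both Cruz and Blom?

3

Cruz beat: Voss, Lowe, Rao, Abara, Tam.
Blom beat: Voss, Orr, Cruz, Rao, Abara.
Both beat: Voss, Rao, Abara — 3.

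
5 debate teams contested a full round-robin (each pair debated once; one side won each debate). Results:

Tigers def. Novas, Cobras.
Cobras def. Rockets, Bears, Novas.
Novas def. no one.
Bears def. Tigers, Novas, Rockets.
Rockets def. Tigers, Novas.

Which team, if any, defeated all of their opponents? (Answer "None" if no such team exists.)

Highest win total is Cobras with 3 (out of 4 possible).
Cobras lost to Tigers, so no team went undefeated.

None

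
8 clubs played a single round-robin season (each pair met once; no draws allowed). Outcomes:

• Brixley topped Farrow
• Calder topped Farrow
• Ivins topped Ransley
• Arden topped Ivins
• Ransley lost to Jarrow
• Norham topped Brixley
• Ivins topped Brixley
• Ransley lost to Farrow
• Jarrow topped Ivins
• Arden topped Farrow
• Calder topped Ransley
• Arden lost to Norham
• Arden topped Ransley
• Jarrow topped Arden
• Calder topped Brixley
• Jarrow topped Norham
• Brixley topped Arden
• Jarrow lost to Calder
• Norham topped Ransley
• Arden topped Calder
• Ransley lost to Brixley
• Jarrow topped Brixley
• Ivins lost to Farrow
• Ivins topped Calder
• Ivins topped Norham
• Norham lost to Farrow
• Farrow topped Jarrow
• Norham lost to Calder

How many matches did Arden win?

Arden's results: beat Ransley, Farrow, Ivins, Calder; lost to Jarrow, Norham, Brixley.
That is 4 wins.

4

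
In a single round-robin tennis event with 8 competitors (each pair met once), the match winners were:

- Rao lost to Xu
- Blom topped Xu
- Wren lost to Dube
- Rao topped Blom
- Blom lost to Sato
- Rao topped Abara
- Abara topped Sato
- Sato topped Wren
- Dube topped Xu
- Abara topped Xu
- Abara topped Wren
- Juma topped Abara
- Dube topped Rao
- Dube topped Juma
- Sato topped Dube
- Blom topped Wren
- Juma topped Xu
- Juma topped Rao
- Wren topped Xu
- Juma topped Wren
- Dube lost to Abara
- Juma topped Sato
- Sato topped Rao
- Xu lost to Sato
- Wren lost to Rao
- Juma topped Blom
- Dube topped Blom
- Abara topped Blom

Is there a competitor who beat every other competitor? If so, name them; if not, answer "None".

Highest win total is Juma with 6 (out of 7 possible).
Juma lost to Dube, so no competitor went undefeated.

None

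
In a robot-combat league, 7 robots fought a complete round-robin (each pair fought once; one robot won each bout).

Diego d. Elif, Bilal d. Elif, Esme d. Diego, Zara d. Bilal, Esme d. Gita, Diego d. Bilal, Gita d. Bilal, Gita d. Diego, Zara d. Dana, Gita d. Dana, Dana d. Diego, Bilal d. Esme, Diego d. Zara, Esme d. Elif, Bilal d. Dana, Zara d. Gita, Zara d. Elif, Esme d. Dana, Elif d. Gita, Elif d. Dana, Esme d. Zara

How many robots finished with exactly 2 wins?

Win totals: Dana 1, Esme 5, Elif 2, Gita 3, Diego 3, Bilal 3, Zara 4.
Exactly 2: Elif — 1 robot.

1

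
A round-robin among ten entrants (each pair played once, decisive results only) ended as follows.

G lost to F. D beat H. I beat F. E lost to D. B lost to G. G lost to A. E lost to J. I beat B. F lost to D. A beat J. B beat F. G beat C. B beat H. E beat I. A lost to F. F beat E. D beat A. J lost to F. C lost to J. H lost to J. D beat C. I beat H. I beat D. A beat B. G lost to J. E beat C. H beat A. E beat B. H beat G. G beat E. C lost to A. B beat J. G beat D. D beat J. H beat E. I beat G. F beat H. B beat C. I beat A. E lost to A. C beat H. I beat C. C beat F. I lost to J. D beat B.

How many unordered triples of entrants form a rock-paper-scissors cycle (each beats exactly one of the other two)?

29

Win totals: A 5, B 4, C 2, D 7, E 3, F 5, G 4, H 3, I 7, J 5.
An entrant with w wins dominates both others in C(w,2) triples; summing gives 10 + 6 + 1 + 21 + 3 + 10 + 6 + 3 + 21 + 10 = 91 transitive triples.
Total triples C(10,3) = 120, so cyclic triples = 120 − 91 = 29.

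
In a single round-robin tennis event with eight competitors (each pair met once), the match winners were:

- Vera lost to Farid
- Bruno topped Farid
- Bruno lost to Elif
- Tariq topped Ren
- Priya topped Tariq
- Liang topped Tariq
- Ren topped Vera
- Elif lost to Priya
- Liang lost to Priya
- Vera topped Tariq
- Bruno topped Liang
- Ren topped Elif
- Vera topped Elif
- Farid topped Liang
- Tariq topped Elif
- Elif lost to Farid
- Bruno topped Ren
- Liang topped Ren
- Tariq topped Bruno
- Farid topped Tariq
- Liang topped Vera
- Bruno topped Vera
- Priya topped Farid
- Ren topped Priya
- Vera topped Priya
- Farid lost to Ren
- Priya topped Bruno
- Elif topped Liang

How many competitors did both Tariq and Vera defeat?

1

Tariq beat: Elif, Bruno, Ren.
Vera beat: Elif, Priya, Tariq.
Both beat: Elif — 1.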